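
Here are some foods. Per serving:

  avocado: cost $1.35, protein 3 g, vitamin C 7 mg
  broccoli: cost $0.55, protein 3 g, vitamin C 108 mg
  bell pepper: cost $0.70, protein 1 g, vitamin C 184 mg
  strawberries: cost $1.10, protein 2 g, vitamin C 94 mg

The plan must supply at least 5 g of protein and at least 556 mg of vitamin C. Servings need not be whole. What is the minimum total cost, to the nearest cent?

An LP optimum is at a vertex; with two nutrient constraints at most two foods are used. Check each candidate.
avocado only: max(5/3, 556/7) = 79.43 servings → $107.23.
broccoli only: max(5/3, 556/108) = 5.148 servings → $2.83.
bell pepper only: max(5/1, 556/184) = 5 servings → $3.50.
strawberries only: max(5/2, 556/94) = 5.915 servings → $6.51.
avocado + broccoli: intersection lies outside the first quadrant.
avocado + bell pepper with both tight: 0.6679 servings and 2.996 servings → $3.00.
avocado + strawberries with both targets exact would need a negative amount; discard.
broccoli + bell pepper with both tight: 0.8198 servings and 2.541 servings → $2.23.
broccoli + strawberries with both targets exact would need a negative amount; discard.
bell pepper + strawberries with both tight: 2.343 servings and 1.328 servings → $3.10.
The minimum over all feasible corners is $2.23.

$2.23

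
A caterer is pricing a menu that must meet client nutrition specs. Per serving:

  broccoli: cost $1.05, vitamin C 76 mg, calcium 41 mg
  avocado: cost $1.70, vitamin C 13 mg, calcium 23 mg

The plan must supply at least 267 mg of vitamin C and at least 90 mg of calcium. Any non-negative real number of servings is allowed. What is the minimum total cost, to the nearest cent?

$3.69

At the optimum either one food covers both requirements or two foods hit both targets exactly; no other combination can be cheaper.
broccoli only: max(267/76, 90/41) = 3.513 servings → $3.69.
avocado only: max(267/13, 90/23) = 20.54 servings → $34.92.
broccoli + avocado: the both-tight solution has a negative serving — not a feasible corner.
Cheapest feasible corner: $3.69.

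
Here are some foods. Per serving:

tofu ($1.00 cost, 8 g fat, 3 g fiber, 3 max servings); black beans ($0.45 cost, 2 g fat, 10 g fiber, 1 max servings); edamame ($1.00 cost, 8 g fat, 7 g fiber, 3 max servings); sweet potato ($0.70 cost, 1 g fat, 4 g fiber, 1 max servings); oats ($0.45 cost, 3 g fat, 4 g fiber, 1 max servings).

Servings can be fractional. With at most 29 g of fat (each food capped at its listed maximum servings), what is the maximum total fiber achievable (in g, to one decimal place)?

Fiber per g fat: black beans 5, sweet potato 4, oats 1.333, edamame 0.875, tofu 0.375.
Take 1 serving of black beans: uses 2 g fat, +10.0 g fiber (running total 10.0 g).
Take 1 serving of sweet potato: uses 1 g fat, +4.0 g fiber (running total 14.0 g).
Take 1 serving of oats: uses 3 g fat, +4.0 g fiber (running total 18.0 g).
Take 2.875 servings of edamame: uses 23 g fat, +20.1 g fiber (running total 38.1 g).
Filling greedily by fiber-per-g fat is optimal for one linear limit, giving 38.1 g.

38.1 g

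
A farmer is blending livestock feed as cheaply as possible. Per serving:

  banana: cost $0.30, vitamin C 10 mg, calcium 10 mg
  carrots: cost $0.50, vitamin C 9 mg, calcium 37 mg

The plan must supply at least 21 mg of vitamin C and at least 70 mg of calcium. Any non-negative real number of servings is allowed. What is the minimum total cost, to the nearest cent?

With two linear requirements the optimum uses one or two foods; enumerate the corners.
banana only: max(21/10, 70/10) = 7 servings → $2.10.
carrots only: max(21/9, 70/37) = 2.333 servings → $1.17.
banana + carrots with both tight: 0.525 servings and 1.75 servings → $1.03.
Cheapest feasible corner: $1.03.

$1.03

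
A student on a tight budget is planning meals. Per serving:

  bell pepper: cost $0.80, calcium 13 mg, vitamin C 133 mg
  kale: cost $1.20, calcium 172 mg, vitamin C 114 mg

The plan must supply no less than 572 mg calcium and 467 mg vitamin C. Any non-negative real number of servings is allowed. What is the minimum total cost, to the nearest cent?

$4.49

Two binding constraints pin down two serving amounts, so the optimal mix uses at most two foods. The candidates are each food alone (scaled to the tighter of calcium/vitamin C) and each pair with both constraints tight.
bell pepper only: max(572/13, 467/133) = 44 servings → $35.20.
kale only: max(572/172, 467/114) = 4.096 servings → $4.92.
bell pepper + kale with both tight: 0.7066 servings and 3.272 servings → $4.49.
Cheapest feasible corner: $4.49.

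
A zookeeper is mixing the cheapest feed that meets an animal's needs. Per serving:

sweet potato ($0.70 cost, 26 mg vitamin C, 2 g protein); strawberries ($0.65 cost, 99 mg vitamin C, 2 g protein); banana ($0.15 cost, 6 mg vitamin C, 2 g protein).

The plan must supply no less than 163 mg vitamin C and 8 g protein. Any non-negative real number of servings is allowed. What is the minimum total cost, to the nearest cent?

Two binding constraints pin down two serving amounts, so the optimal mix uses at most two foods. The candidates are each food alone (scaled to the tighter of vitamin C/protein) and each pair with both constraints tight.
sweet potato only: max(163/26, 8/2) = 6.269 servings → $4.39.
strawberries only: max(163/99, 8/2) = 4 servings → $2.60.
banana only: max(163/6, 8/2) = 27.17 servings → $4.08.
sweet potato + strawberries with both tight: 3.192 servings and 0.8082 servings → $2.76.
sweet potato + banana: the both-tight solution has a negative serving — not a feasible corner.
strawberries + banana with both tight: 1.495 servings and 2.505 servings → $1.35.
Cheapest feasible corner: $1.35.

$1.35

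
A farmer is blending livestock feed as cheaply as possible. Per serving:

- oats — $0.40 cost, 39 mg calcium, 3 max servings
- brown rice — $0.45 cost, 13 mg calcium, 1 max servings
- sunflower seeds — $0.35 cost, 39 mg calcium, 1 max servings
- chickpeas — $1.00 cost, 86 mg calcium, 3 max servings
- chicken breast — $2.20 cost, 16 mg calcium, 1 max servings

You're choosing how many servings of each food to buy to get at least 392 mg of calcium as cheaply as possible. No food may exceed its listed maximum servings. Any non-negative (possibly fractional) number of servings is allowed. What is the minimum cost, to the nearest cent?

$4.29

Cost per mg of calcium: sunflower seeds $0.0090, oats $0.0103, chickpeas $0.0116, brown rice $0.0346, chicken breast $0.1375.
Take 1 serving of sunflower seeds: +39.0 mg calcium for $0.35 (total $0.35, still need 353.0 mg).
Take 3 servings of oats: +117.0 mg calcium for $1.20 (total $1.55, still need 236.0 mg).
Take 2.744 servings of chickpeas: +236.0 mg calcium for $2.74 (total $4.29, still need 0.0 mg).
Filling from the cheapest source first is optimal under one linear minimum: $4.29.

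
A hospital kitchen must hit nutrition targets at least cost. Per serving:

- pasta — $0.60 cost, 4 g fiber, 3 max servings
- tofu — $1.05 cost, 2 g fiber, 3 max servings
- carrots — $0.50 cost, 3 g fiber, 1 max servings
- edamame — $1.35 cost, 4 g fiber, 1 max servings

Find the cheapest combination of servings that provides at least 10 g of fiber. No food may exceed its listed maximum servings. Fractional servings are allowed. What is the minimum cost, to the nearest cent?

$1.50

Cost per g of fiber: pasta $0.1500, carrots $0.1667, edamame $0.3375, tofu $0.5250.
Take 2.5 servings of pasta: +10.0 g fiber for $1.50 (total $1.50, still need 0.0 g).
Greedy by cheapest-per-g is optimal for a single linear constraint, so the minimum cost is $1.50.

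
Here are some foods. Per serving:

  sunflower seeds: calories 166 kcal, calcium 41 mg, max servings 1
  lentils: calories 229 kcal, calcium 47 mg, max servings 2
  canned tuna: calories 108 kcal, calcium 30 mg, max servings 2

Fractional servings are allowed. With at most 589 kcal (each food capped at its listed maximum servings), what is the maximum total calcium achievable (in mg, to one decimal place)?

143.5 mg

Calcium per kcal: canned tuna 0.2778, sunflower seeds 0.247, lentils 0.2052.
Take 2 servings of canned tuna: uses 216 kcal, +60.0 mg calcium (running total 60.0 mg).
Take 1 serving of sunflower seeds: uses 166 kcal, +41.0 mg calcium (running total 101.0 mg).
Take 0.9039 servings of lentils: uses 207 kcal, +42.5 mg calcium (running total 143.5 mg).
Filling greedily by calcium-per-kcal is optimal for one linear limit, giving 143.5 mg.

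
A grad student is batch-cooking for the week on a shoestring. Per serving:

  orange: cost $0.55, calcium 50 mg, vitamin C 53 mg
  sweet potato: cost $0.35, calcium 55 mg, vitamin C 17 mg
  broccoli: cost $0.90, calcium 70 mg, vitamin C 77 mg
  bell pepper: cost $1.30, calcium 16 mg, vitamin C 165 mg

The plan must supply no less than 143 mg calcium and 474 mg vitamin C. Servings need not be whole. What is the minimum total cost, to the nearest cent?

$4.02

This is a tiny linear program; its minimum lies at a vertex of the feasible set. List the vertices and price them.
orange only: max(143/50, 474/53) = 8.943 servings → $4.92.
sweet potato only: max(143/55, 474/17) = 27.88 servings → $9.76.
broccoli only: max(143/70, 474/77) = 6.156 servings → $5.54.
bell pepper only: max(143/16, 474/165) = 8.938 servings → $11.62.
orange + sweet potato with both targets exact would need a negative amount; discard.
orange + broccoli: the both-tight solution has a negative serving — not a feasible corner.
orange + bell pepper with both tight: 2.163 servings and 2.178 servings → $4.02.
sweet potato + broccoli: the both-tight solution has a negative serving — not a feasible corner.
sweet potato + bell pepper with both tight: 1.819 servings and 2.685 servings → $4.13.
broccoli + bell pepper with both tight: 1.552 servings and 2.149 servings → $4.19.
The minimum over all feasible corners is $4.02.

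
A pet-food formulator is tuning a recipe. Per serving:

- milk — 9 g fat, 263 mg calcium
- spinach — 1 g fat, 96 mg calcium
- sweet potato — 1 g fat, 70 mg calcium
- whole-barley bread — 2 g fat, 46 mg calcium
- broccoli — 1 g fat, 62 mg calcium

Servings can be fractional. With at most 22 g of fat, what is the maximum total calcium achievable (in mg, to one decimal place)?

2112.0 mg

Calcium per g fat: spinach 96, sweet potato 70, broccoli 62, milk 29.22, whole-barley bread 23.
With no serving limits, spend the whole fat allowance on spinach: 22 g / 1 g × 96 mg = 2112.0 mg.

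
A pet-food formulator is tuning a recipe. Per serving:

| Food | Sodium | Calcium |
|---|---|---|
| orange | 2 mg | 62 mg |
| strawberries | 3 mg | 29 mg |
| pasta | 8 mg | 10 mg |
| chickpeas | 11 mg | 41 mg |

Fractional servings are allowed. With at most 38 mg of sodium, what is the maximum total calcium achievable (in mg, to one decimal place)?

Calcium per mg sodium: orange 31, strawberries 9.667, chickpeas 3.727, pasta 1.25.
With no serving limits, spend the whole sodium allowance on orange: 38 mg / 2 mg × 62 mg = 1178.0 mg.

1178.0 mg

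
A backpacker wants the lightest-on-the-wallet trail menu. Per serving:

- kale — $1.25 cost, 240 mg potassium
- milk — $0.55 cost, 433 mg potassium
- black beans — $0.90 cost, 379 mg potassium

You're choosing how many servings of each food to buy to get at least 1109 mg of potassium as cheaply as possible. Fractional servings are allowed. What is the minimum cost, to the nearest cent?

$1.41

Cost per mg of potassium: milk $0.0013, black beans $0.0024, kale $0.0052.
With no serving limits, use only milk: 1109 mg / 433 mg = 2.561 servings × $0.55 = $1.41.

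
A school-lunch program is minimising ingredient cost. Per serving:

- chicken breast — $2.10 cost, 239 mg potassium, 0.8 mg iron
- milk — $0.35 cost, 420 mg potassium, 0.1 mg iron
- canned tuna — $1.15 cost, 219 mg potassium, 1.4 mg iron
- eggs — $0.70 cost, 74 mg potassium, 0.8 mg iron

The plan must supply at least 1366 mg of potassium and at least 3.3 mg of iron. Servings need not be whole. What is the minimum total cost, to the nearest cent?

This is a tiny linear program; its minimum lies at a vertex of the feasible set. List the vertices and price them.
chicken breast only: max(1366/239, 3.3/0.8) = 5.715 servings → $12.00.
milk only: max(1366/420, 3.3/0.1) = 33 servings → $11.55.
canned tuna only: max(1366/219, 3.3/1.4) = 6.237 servings → $7.17.
eggs only: max(1366/74, 3.3/0.8) = 18.46 servings → $12.92.
chicken breast + milk with both tight: 4.003 servings and 0.9744 servings → $8.75.
chicken breast + canned tuna with both targets exact would need a negative amount; discard.
chicken breast + eggs with both targets exact would need a negative amount; discard.
milk + canned tuna with both tight: 2.102 servings and 2.207 servings → $3.27.
milk + eggs with both tight: 2.582 servings and 3.802 servings → $3.57.
canned tuna + eggs: the both-tight solution has a negative serving — not a feasible corner.
So the least-cost plan costs $3.27.

$3.27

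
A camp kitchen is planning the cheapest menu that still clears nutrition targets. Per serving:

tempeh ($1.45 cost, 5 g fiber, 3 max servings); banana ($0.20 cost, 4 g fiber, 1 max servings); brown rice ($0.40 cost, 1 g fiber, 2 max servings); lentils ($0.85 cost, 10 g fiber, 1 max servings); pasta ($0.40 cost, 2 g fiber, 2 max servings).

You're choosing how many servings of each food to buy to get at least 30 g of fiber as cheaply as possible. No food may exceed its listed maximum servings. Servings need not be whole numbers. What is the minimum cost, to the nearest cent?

$5.33

Cost per g of fiber: banana $0.0500, lentils $0.0850, pasta $0.2000, tempeh $0.2900, brown rice $0.4000.
Take 1 serving of banana: +4.0 g fiber for $0.20 (total $0.20, still need 26.0 g).
Take 1 serving of lentils: +10.0 g fiber for $0.85 (total $1.05, still need 16.0 g).
Take 2 servings of pasta: +4.0 g fiber for $0.80 (total $1.85, still need 12.0 g).
Take 2.4 servings of tempeh: +12.0 g fiber for $3.48 (total $5.33, still need 0.0 g).
Greedy by cheapest-per-g is optimal for a single linear constraint, so the minimum cost is $5.33.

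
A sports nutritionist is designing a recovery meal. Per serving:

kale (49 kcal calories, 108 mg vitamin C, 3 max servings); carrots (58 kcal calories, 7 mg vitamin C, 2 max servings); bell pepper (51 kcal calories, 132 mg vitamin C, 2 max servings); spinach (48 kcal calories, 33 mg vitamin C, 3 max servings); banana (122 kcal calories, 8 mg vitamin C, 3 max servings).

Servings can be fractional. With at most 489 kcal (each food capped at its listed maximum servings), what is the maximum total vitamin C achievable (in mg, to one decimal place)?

Vitamin C per kcal: bell pepper 2.588, kale 2.204, spinach 0.6875, carrots 0.1207, banana 0.06557.
Take 2 servings of bell pepper: uses 102 kcal, +264.0 mg vitamin C (running total 264.0 mg).
Take 3 servings of kale: uses 147 kcal, +324.0 mg vitamin C (running total 588.0 mg).
Take 3 servings of spinach: uses 144 kcal, +99.0 mg vitamin C (running total 687.0 mg).
Take 1.655 servings of carrots: uses 96 kcal, +11.6 mg vitamin C (running total 698.6 mg).
Greedy by best ratio exhausts the calories allowance optimally: 698.6 mg.

698.6 mg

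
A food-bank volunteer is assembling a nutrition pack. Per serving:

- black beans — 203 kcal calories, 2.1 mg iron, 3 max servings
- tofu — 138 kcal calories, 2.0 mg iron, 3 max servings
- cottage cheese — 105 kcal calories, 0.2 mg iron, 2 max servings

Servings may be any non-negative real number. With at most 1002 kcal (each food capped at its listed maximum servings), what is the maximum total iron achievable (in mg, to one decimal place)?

Iron per kcal: tofu 0.01449, black beans 0.01034, cottage cheese 0.001905.
Take 3 servings of tofu: uses 414 kcal, +6.0 mg iron (running total 6.0 mg).
Take 2.897 servings of black beans: uses 588 kcal, +6.1 mg iron (running total 12.1 mg).
Filling greedily by iron-per-kcal is optimal for one linear limit, giving 12.1 mg.

12.1 mg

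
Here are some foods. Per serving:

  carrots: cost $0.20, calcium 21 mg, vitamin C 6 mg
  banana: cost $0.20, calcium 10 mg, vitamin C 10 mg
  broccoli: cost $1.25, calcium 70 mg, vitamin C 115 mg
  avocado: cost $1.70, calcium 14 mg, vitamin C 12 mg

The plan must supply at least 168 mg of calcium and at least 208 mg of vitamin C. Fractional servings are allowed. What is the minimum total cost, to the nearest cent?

$2.58

carrots only: max(168/21, 208/6) = 34.67 servings → $6.93.
banana only: max(168/10, 208/10) = 20.8 servings → $4.16.
broccoli only: max(168/70, 208/115) = 2.4 servings → $3.00.
avocado only: max(168/14, 208/12) = 17.33 servings → $29.47.
carrots + banana with both targets exact would need a negative amount; discard.
carrots + broccoli with both tight: 2.386 servings and 1.684 servings → $2.58.
carrots + avocado: intersection lies outside the first quadrant.
banana + broccoli with both tight: 10.58 servings and 0.8889 servings → $3.23.
banana + avocado: the both-tight solution has a negative serving — not a feasible corner.
broccoli + avocado with both tight: 1.164 servings and 6.182 servings → $11.96.
So the least-cost plan costs $2.58.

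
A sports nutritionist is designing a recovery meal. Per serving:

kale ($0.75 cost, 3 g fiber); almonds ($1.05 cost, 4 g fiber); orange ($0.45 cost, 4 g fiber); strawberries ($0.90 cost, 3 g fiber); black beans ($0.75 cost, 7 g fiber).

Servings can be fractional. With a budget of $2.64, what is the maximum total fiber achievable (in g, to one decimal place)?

24.6 g

Fiber per dollar: black beans 9.333, orange 8.889, kale 4, almonds 3.81, strawberries 3.333.
With no serving limits, spend the whole cost allowance on black beans: $2.64 / $0.75 × 7 g = 24.6 g.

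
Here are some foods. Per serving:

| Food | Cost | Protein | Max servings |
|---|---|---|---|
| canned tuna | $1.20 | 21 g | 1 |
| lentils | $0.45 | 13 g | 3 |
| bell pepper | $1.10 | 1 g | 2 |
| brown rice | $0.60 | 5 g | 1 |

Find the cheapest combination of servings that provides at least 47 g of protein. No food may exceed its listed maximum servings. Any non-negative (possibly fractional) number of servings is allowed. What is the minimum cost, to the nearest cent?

Cost per g of protein: lentils $0.0346, canned tuna $0.0571, brown rice $0.1200, bell pepper $1.1000.
Take 3 servings of lentils: +39.0 g protein for $1.35 (total $1.35, still need 8.0 g).
Take 0.381 servings of canned tuna: +8.0 g protein for $0.46 (total $1.81, still need 0.0 g).
Filling from the cheapest source first is optimal under one linear minimum: $1.81.

$1.81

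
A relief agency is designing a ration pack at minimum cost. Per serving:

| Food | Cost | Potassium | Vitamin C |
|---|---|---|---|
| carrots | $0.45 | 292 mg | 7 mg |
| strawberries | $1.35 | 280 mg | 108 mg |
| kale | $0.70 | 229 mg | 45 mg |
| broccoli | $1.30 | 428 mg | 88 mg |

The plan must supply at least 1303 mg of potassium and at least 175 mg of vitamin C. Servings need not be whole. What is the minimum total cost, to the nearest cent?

$3.19

carrots only: max(1303/292, 175/7) = 25 servings → $11.25.
strawberries only: max(1303/280, 175/108) = 4.654 servings → $6.28.
kale only: max(1303/229, 175/45) = 5.69 servings → $3.98.
broccoli only: max(1303/428, 175/88) = 3.044 servings → $3.96.
carrots + strawberries with both tight: 3.101 servings and 1.419 servings → $3.31.
carrots + kale with both tight: 1.609 servings and 3.639 servings → $3.27.
carrots + broccoli with both tight: 1.752 servings and 1.849 servings → $3.19.
strawberries + kale: intersection lies outside the first quadrant.
strawberries + broccoli: the both-tight solution has a negative serving — not a feasible corner.
kale + broccoli with both targets exact would need a negative amount; discard.
The minimum over all feasible corners is $3.19.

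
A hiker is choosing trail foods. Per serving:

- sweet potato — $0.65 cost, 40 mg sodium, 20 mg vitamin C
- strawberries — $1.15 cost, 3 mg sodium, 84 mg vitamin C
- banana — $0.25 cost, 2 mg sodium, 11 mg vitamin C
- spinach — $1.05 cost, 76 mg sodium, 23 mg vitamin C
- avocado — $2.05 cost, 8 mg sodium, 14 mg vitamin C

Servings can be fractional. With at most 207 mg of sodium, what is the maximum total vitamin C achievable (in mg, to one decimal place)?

Vitamin C per mg sodium: strawberries 28, banana 5.5, avocado 1.75, sweet potato 0.5, spinach 0.3026.
With no serving limits, spend the whole sodium allowance on strawberries: 207 mg / 3 mg × 84 mg = 5796.0 mg.

5796.0 mg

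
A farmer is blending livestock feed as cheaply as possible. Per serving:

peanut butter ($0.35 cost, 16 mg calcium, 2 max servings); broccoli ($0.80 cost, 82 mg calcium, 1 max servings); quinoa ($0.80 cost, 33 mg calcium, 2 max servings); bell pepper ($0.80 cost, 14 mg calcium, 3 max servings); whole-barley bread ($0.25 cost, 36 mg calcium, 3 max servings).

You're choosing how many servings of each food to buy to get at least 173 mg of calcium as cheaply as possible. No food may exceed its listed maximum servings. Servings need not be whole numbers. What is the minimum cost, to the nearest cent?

Cost per mg of calcium: whole-barley bread $0.0069, broccoli $0.0098, peanut butter $0.0219, quinoa $0.0242, bell pepper $0.0571.
Take 3 servings of whole-barley bread: +108.0 mg calcium for $0.75 (total $0.75, still need 65.0 mg).
Take 0.7927 servings of broccoli: +65.0 mg calcium for $0.63 (total $1.38, still need 0.0 mg).
Filling from the cheapest source first is optimal under one linear minimum: $1.38.

$1.38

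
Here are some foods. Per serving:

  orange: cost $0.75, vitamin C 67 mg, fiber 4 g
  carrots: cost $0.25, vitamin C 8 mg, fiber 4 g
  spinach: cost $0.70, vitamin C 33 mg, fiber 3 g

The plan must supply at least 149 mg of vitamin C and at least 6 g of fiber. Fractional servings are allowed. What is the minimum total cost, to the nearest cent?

At the optimum either one food covers both requirements or two foods hit both targets exactly; no other combination can be cheaper.
orange only: max(149/67, 6/4) = 2.224 servings → $1.67.
carrots only: max(149/8, 6/4) = 18.62 servings → $4.66.
spinach only: max(149/33, 6/3) = 4.515 servings → $3.16.
orange + carrots: the both-tight solution has a negative serving — not a feasible corner.
orange + spinach with both targets exact would need a negative amount; discard.
carrots + spinach with both targets exact would need a negative amount; discard.
Cheapest feasible corner: $1.67.

$1.67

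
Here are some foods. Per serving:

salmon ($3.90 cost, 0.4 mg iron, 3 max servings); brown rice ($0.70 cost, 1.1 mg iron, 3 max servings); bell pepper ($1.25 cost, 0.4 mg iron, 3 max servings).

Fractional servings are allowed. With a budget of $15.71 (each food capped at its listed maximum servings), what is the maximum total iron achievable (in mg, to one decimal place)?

Iron per dollar: brown rice 1.571, bell pepper 0.32, salmon 0.1026.
Take 3 servings of brown rice: spends $2.10, +3.3 mg iron (running total 3.3 mg).
Take 3 servings of bell pepper: spends $3.75, +1.2 mg iron (running total 4.5 mg).
Take 2.528 servings of salmon: spends $9.86, +1.0 mg iron (running total 5.5 mg).
Filling greedily by iron-per-dollar is optimal for one linear limit, giving 5.5 mg.

5.5 mg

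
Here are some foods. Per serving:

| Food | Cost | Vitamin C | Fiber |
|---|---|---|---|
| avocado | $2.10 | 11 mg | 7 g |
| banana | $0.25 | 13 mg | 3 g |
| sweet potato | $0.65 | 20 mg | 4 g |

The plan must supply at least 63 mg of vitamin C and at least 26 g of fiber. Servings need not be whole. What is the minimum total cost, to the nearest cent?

Check every corner: each single food scaled to meet both minima, and each pair solved so both constraints bind.
avocado only: max(63/11, 26/7) = 5.727 servings → $12.03.
banana only: max(63/13, 26/3) = 8.667 servings → $2.17.
sweet potato only: max(63/20, 26/4) = 6.5 servings → $4.22.
avocado + banana with both tight: 2.569 servings and 2.672 servings → $6.06.
avocado + sweet potato with both tight: 2.792 servings and 1.615 servings → $6.91.
banana + sweet potato: the both-tight solution has a negative serving — not a feasible corner.
So the least-cost plan costs $2.17.

$2.17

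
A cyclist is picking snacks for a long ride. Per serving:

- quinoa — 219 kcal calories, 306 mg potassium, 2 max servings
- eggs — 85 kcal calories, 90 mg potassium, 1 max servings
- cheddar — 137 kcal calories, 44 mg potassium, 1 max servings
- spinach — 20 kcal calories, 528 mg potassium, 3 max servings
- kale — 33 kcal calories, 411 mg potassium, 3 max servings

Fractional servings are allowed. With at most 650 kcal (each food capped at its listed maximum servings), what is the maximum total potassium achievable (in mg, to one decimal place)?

Potassium per kcal: spinach 26.4, kale 12.45, quinoa 1.397, eggs 1.059, cheddar 0.3212.
Take 3 servings of spinach: uses 60 kcal, +1584.0 mg potassium (running total 1584.0 mg).
Take 3 servings of kale: uses 99 kcal, +1233.0 mg potassium (running total 2817.0 mg).
Take 2 servings of quinoa: uses 438 kcal, +612.0 mg potassium (running total 3429.0 mg).
Take 0.6235 servings of eggs: uses 53 kcal, +56.1 mg potassium (running total 3485.1 mg).
Filling greedily by potassium-per-kcal is optimal for one linear limit, giving 3485.1 mg.

3485.1 mg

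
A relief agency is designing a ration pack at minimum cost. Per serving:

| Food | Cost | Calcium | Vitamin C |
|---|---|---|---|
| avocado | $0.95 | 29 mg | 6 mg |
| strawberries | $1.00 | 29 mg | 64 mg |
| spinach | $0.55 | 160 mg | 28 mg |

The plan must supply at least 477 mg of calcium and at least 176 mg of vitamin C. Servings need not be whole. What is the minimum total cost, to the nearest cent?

For a min-cost LP with two ≥-constraints, a basic feasible solution has at most two positive variables.
avocado only: max(477/29, 176/6) = 29.33 servings → $27.87.
strawberries only: max(477/29, 176/64) = 16.45 servings → $16.45.
spinach only: max(477/160, 176/28) = 6.286 servings → $3.46.
avocado + strawberries with both tight: 15.12 servings and 1.333 servings → $15.69.
avocado + spinach with both targets exact would need a negative amount; discard.
strawberries + spinach with both tight: 1.57 servings and 2.697 servings → $3.05.
Cheapest feasible corner: $3.05.

$3.05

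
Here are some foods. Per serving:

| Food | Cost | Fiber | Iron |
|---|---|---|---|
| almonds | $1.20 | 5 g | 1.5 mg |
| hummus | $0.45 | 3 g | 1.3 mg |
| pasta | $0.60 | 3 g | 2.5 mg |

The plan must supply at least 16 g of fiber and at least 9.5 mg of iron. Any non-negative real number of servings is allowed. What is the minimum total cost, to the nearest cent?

$2.72

almonds only: max(16/5, 9.5/1.5) = 6.333 servings → $7.60.
hummus only: max(16/3, 9.5/1.3) = 7.308 servings → $3.29.
pasta only: max(16/3, 9.5/2.5) = 5.333 servings → $3.20.
almonds + hummus with both targets exact would need a negative amount; discard.
almonds + pasta with both tight: 1.438 servings and 2.938 servings → $3.49.
hummus + pasta with both tight: 3.194 servings and 2.139 servings → $2.72.
The minimum over all feasible corners is $2.72.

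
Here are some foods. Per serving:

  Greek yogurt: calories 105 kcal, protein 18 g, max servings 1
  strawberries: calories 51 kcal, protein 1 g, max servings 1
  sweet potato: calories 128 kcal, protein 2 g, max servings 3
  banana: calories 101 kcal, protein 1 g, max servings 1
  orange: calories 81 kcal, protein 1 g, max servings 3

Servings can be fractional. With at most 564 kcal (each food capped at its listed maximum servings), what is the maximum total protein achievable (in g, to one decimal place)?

25.3 g

Protein per kcal: Greek yogurt 0.1714, strawberries 0.01961, sweet potato 0.01562, orange 0.01235, banana 0.009901.
Take 1 serving of Greek yogurt: uses 105 kcal, +18.0 g protein (running total 18.0 g).
Take 1 serving of strawberries: uses 51 kcal, +1.0 g protein (running total 19.0 g).
Take 3 servings of sweet potato: uses 384 kcal, +6.0 g protein (running total 25.0 g).
Take 0.2963 servings of orange: uses 24 kcal, +0.3 g protein (running total 25.3 g).
Greedy by best ratio exhausts the calories allowance optimally: 25.3 g.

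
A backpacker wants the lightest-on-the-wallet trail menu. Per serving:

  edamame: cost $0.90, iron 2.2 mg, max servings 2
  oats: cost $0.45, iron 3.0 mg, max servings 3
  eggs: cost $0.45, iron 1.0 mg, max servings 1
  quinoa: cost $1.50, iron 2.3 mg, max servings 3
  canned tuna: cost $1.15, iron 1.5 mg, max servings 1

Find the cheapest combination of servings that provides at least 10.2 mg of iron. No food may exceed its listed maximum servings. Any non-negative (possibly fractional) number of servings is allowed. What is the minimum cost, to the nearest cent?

$1.84

Cost per mg of iron: oats $0.1500, edamame $0.4091, eggs $0.4500, quinoa $0.6522, canned tuna $0.7667.
Take 3 servings of oats: +9.0 mg iron for $1.35 (total $1.35, still need 1.2 mg).
Take 0.5455 servings of edamame: +1.2 mg iron for $0.49 (total $1.84, still need 0.0 mg).
Filling from the cheapest source first is optimal under one linear minimum: $1.84.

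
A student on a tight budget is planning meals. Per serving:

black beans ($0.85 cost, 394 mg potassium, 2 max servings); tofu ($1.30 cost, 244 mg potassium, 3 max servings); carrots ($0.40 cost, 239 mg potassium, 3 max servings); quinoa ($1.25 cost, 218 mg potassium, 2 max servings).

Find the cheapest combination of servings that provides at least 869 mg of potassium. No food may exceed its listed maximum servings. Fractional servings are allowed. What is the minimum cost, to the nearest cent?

Cost per mg of potassium: carrots $0.0017, black beans $0.0022, tofu $0.0053, quinoa $0.0057.
Take 3 servings of carrots: +717.0 mg potassium for $1.20 (total $1.20, still need 152.0 mg).
Take 0.3858 servings of black beans: +152.0 mg potassium for $0.33 (total $1.53, still need 0.0 mg).
Greedy by cheapest-per-mg is optimal for a single linear constraint, so the minimum cost is $1.53.

$1.53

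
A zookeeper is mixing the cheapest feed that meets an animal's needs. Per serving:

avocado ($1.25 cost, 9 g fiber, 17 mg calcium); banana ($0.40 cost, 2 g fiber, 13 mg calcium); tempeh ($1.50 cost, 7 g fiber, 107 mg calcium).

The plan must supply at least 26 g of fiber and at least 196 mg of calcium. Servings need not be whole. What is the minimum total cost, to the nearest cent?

$4.44

avocado only: max(26/9, 196/17) = 11.53 servings → $14.41.
banana only: max(26/2, 196/13) = 15.08 servings → $6.03.
tempeh only: max(26/7, 196/107) = 3.714 servings → $5.57.
avocado + banana with both targets exact would need a negative amount; discard.
avocado + tempeh with both tight: 1.671 servings and 1.566 servings → $4.44.
banana + tempeh with both tight: 11.46 servings and 0.439 servings → $5.24.
Cheapest feasible corner: $4.44.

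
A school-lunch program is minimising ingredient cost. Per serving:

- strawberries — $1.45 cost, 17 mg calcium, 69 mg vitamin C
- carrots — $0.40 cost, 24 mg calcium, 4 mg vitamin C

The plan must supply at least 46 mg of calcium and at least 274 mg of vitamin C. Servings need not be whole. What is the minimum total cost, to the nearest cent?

$5.76

Check every corner: each single food scaled to meet both minima, and each pair solved so both constraints bind.
strawberries only: max(46/17, 274/69) = 3.971 servings → $5.76.
carrots only: max(46/24, 274/4) = 68.5 servings → $27.40.
strawberries + carrots with both targets exact would need a negative amount; discard.
So the least-cost plan costs $5.76.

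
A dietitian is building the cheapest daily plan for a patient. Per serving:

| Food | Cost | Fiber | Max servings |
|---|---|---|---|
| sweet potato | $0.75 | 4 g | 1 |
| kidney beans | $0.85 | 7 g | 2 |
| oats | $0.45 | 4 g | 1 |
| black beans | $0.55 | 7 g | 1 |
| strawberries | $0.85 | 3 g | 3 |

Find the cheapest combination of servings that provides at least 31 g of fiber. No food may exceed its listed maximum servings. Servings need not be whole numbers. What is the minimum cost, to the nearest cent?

Cost per g of fiber: black beans $0.0786, oats $0.1125, kidney beans $0.1214, sweet potato $0.1875, strawberries $0.2833.
Take 1 serving of black beans: +7.0 g fiber for $0.55 (total $0.55, still need 24.0 g).
Take 1 serving of oats: +4.0 g fiber for $0.45 (total $1.00, still need 20.0 g).
Take 2 servings of kidney beans: +14.0 g fiber for $1.70 (total $2.70, still need 6.0 g).
Take 1 serving of sweet potato: +4.0 g fiber for $0.75 (total $3.45, still need 2.0 g).
Take 0.6667 servings of strawberries: +2.0 g fiber for $0.57 (total $4.02, still need 0.0 g).
Filling from the cheapest source first is optimal under one linear minimum: $4.02.

$4.02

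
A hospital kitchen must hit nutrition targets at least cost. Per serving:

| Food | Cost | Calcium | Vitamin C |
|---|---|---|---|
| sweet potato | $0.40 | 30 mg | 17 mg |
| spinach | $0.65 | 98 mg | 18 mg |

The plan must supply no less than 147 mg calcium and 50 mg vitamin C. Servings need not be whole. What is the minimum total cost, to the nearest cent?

sweet potato only: max(147/30, 50/17) = 4.9 servings → $1.96.
spinach only: max(147/98, 50/18) = 2.778 servings → $1.81.
sweet potato + spinach with both tight: 2.002 servings and 0.8872 servings → $1.38.
The minimum over all feasible corners is $1.38.

$1.38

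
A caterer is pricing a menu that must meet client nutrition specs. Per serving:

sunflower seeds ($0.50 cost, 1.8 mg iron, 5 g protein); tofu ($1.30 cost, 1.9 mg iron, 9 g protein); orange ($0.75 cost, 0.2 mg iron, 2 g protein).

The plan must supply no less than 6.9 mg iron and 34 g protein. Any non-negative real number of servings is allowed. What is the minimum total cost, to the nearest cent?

Two binding constraints pin down two serving amounts, so the optimal mix uses at most two foods. The candidates are each food alone (scaled to the tighter of iron/protein) and each pair with both constraints tight.
sunflower seeds only: max(6.9/1.8, 34/5) = 6.8 servings → $3.40.
tofu only: max(6.9/1.9, 34/9) = 3.778 servings → $4.91.
orange only: max(6.9/0.2, 34/2) = 34.5 servings → $25.88.
sunflower seeds + tofu with both targets exact would need a negative amount; discard.
sunflower seeds + orange with both tight: 2.692 servings and 10.27 servings → $9.05.
tofu + orange with both tight: 3.5 servings and 1.25 servings → $5.49.
The minimum over all feasible corners is $3.40.

$3.40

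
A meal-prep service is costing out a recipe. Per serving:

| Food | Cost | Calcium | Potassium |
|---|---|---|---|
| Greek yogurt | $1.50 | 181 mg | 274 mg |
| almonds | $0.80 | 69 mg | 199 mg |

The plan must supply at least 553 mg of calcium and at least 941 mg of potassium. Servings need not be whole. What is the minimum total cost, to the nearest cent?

Compare the cost at each extreme point of the feasible region.
Greek yogurt only: max(553/181, 941/274) = 3.434 servings → $5.15.
almonds only: max(553/69, 941/199) = 8.014 servings → $6.41.
Greek yogurt + almonds with both tight: 2.636 servings and 1.099 servings → $4.83.
Cheapest feasible corner: $4.83.

$4.83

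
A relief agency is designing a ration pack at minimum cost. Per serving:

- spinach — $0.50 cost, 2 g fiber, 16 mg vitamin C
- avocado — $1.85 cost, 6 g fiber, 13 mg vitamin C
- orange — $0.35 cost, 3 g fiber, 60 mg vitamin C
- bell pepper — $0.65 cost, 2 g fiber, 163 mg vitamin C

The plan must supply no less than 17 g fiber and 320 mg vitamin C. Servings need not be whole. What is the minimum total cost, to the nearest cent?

The cheapest plan sits at a corner of the feasible region — with two constraints it uses at most two foods.
spinach only: max(17/2, 320/16) = 20 servings → $10.00.
avocado only: max(17/6, 320/13) = 24.62 servings → $45.54.
orange only: max(17/3, 320/60) = 5.667 servings → $1.98.
bell pepper only: max(17/2, 320/163) = 8.5 servings → $5.53.
spinach + avocado: intersection lies outside the first quadrant.
spinach + orange with both tight: 0.8333 servings and 5.111 servings → $2.21.
spinach + bell pepper with both tight: 7.248 servings and 1.252 servings → $4.44.
avocado + orange with both tight: 0.1869 servings and 5.293 servings → $2.20.
avocado + bell pepper with both tight: 2.238 servings and 1.785 servings → $5.30.
orange + bell pepper: intersection lies outside the first quadrant.
Cheapest feasible corner: $1.98.

$1.98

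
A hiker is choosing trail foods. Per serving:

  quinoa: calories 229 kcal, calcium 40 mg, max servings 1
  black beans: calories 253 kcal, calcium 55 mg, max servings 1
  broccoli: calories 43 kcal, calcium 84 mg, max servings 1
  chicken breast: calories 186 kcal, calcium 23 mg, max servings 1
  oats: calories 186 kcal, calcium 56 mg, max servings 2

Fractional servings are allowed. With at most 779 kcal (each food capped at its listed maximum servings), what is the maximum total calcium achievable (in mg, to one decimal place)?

Calcium per kcal: broccoli 1.953, oats 0.3011, black beans 0.2174, quinoa 0.1747, chicken breast 0.1237.
Take 1 serving of broccoli: uses 43 kcal, +84.0 mg calcium (running total 84.0 mg).
Take 2 servings of oats: uses 372 kcal, +112.0 mg calcium (running total 196.0 mg).
Take 1 serving of black beans: uses 253 kcal, +55.0 mg calcium (running total 251.0 mg).
Take 0.4847 servings of quinoa: uses 111 kcal, +19.4 mg calcium (running total 270.4 mg).
Filling greedily by calcium-per-kcal is optimal for one linear limit, giving 270.4 mg.

270.4 mg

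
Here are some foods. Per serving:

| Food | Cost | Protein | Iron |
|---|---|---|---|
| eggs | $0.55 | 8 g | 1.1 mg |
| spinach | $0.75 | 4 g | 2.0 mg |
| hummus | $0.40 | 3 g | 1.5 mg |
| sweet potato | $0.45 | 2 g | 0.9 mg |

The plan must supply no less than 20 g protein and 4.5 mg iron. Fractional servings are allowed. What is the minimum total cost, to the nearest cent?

At the optimum either one food covers both requirements or two foods hit both targets exactly; no other combination can be cheaper.
eggs only: max(20/8, 4.5/1.1) = 4.091 servings → $2.25.
spinach only: max(20/4, 4.5/2.0) = 5 servings → $3.75.
hummus only: max(20/3, 4.5/1.5) = 6.667 servings → $2.67.
sweet potato only: max(20/2, 4.5/0.9) = 10 servings → $4.50.
eggs + spinach with both tight: 1.897 servings and 1.207 servings → $1.95.
eggs + hummus with both tight: 1.897 servings and 1.609 servings → $1.69.
eggs + sweet potato with both tight: 1.8 servings and 2.8 servings → $2.25.
spinach + hummus (both tight): parallel constraints — no distinct corner.
spinach + sweet potato with both targets exact would need a negative amount; discard.
hummus + sweet potato with both targets exact would need a negative amount; discard.
Cheapest feasible corner: $1.69.

$1.69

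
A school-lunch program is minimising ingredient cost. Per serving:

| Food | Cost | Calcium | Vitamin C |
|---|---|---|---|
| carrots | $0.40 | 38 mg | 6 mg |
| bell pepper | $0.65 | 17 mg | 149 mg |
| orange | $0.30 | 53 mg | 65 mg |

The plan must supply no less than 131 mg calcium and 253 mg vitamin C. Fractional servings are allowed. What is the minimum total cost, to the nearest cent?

$1.14

This is a tiny linear program; its minimum lies at a vertex of the feasible set. List the vertices and price them.
carrots only: max(131/38, 253/6) = 42.17 servings → $16.87.
bell pepper only: max(131/17, 253/149) = 7.706 servings → $5.01.
orange only: max(131/53, 253/65) = 3.892 servings → $1.17.
carrots + bell pepper with both tight: 2.737 servings and 1.588 servings → $2.13.
carrots + orange: the both-tight solution has a negative serving — not a feasible corner.
bell pepper + orange with both tight: 0.7206 servings and 2.241 servings → $1.14.
Cheapest feasible corner: $1.14.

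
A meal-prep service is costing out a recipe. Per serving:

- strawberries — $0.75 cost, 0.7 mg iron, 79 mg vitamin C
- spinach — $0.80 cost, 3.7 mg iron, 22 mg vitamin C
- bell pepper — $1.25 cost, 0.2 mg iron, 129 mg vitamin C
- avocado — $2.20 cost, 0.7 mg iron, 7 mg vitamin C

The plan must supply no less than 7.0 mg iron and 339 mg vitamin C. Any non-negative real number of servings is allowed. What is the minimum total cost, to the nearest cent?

$3.89

Minimising a linear cost over {iron ≥ 7.0, vitamin C ≥ 339, servings ≥ 0} — the optimum is at a vertex, using one or two foods.
strawberries only: max(7.0/0.7, 339/79) = 10 servings → $7.50.
spinach only: max(7.0/3.7, 339/22) = 15.41 servings → $12.33.
bell pepper only: max(7.0/0.2, 339/129) = 35 servings → $43.75.
avocado only: max(7.0/0.7, 339/7) = 48.43 servings → $106.54.
strawberries + spinach with both tight: 3.974 servings and 1.14 servings → $3.89.
strawberries + bell pepper: the both-tight solution has a negative serving — not a feasible corner.
strawberries + avocado with both tight: 3.736 servings and 6.264 servings → $16.58.
spinach + bell pepper with both tight: 1.766 servings and 2.327 servings → $4.32.
spinach + avocado: the both-tight solution has a negative serving — not a feasible corner.
bell pepper + avocado with both tight: 2.118 servings and 9.395 servings → $23.32.
So the least-cost plan costs $3.89.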